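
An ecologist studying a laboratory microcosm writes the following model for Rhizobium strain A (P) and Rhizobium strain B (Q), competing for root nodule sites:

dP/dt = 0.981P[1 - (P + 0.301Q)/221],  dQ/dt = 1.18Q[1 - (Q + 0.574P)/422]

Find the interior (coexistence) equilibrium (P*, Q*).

P* ≈ 114, Q* ≈ 357

Setting both brackets to zero gives the nullclines P + 0.301Q = 221 and 0.574P + Q = 422.
Substituting Q = 422 - 0.574P into the first: P(1 - 0.301·0.574) = 221 - 0.301·422.
So P* = 94/0.827 = 114, and then Q* = 422 - 0.574·114 = 357.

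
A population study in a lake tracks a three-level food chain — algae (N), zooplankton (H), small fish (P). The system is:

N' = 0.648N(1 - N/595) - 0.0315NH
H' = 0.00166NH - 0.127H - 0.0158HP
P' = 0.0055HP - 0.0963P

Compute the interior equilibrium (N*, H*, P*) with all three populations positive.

N* ≈ 88.6, H* ≈ 17.5, P* ≈ 1.27

From dP/dt = 0: 0.0055H* = 0.0963, so H* = 17.5.
From dN/dt = 0: 0.648(1 - N*/595) = 0.0315·17.5, giving N* = 595·(1 - 0.851) = 88.6.
From dH/dt = 0: 0.00166·88.6 - 0.127 = 0.0158P*, so P* = 0.02/0.0158 = 1.27.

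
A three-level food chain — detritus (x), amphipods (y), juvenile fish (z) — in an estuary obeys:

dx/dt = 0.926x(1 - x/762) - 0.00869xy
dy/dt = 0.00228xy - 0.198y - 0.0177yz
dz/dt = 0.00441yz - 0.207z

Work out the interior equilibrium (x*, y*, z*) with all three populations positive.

x* ≈ 426, y* ≈ 46.9, z* ≈ 43.7

From dz/dt = 0: 0.00441y* = 0.207, so y* = 46.9.
From dx/dt = 0: 0.926(1 - x*/762) = 0.00869·46.9, giving x* = 762·(1 - 0.44) = 426.
From dy/dt = 0: 0.00228·426 - 0.198 = 0.0177z*, so z* = 0.774/0.0177 = 43.7.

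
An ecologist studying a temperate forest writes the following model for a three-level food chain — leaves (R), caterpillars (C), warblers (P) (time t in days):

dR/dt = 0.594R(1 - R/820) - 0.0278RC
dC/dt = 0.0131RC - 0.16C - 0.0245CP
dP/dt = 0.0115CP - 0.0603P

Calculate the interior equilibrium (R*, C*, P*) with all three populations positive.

R* ≈ 619, C* ≈ 5.24, P* ≈ 324

From dP/dt = 0: 0.0115C* = 0.0603, so C* = 5.24.
From dR/dt = 0: 0.594(1 - R*/820) = 0.0278·5.24, giving R* = 820·(1 - 0.245) = 619.
From dC/dt = 0: 0.0131·619 - 0.16 = 0.0245P*, so P* = 7.95/0.0245 = 324.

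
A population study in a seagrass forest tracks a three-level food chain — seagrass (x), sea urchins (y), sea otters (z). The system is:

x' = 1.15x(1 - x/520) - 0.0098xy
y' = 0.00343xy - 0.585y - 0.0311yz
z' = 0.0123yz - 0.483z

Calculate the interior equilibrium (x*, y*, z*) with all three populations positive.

From dz/dt = 0: 0.0123y* = 0.483, so y* = 39.3.
From dx/dt = 0: 1.15(1 - x*/520) = 0.0098·39.3, giving x* = 520·(1 - 0.335) = 346.
From dy/dt = 0: 0.00343·346 - 0.585 = 0.0311z*, so z* = 0.602/0.0311 = 19.3.

x* ≈ 346, y* ≈ 39.3, z* ≈ 19.3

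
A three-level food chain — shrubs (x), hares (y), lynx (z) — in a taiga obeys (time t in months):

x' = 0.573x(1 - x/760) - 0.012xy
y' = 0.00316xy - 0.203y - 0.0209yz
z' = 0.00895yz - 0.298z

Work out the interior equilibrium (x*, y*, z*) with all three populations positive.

x* ≈ 230, y* ≈ 33.3, z* ≈ 25.1

From dz/dt = 0: 0.00895y* = 0.298, so y* = 33.3.
From dx/dt = 0: 0.573(1 - x*/760) = 0.012·33.3, giving x* = 760·(1 - 0.697) = 230.
From dy/dt = 0: 0.00316·230 - 0.203 = 0.0209z*, so z* = 0.524/0.0209 = 25.1.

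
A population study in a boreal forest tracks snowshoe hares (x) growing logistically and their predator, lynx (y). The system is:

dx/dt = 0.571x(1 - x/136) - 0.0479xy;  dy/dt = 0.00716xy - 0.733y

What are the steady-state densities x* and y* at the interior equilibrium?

From dy/dt = 0 with y > 0: 0.00716x* = 0.733, so x* = 102.
Substitute into dx/dt = 0: 0.571(1 - 102/136) = 0.0479y*.
The bracket is 0.247, giving y* = 0.141/0.0479 = 2.95.

x* ≈ 102, y* ≈ 2.95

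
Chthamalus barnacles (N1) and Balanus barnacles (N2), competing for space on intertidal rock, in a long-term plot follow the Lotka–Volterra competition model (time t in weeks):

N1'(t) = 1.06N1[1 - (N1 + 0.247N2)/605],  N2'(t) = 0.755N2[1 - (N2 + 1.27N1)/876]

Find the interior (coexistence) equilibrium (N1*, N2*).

N1* ≈ 566, N2* ≈ 157

Setting both brackets to zero gives the nullclines N1 + 0.247N2 = 605 and 1.27N1 + N2 = 876.
Substituting N2 = 876 - 1.27N1 into the first: N1(1 - 0.247·1.27) = 605 - 0.247·876.
So N1* = 389/0.686 = 566, and then N2* = 876 - 1.27·566 = 157.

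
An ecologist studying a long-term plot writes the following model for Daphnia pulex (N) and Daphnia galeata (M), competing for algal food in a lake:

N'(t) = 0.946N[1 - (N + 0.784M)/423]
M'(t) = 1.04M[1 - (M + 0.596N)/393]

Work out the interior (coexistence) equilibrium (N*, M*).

N* ≈ 216, M* ≈ 264

Setting both brackets to zero gives the nullclines N + 0.784M = 423 and 0.596N + M = 393.
Substituting M = 393 - 0.596N into the first: N(1 - 0.784·0.596) = 423 - 0.784·393.
So N* = 115/0.533 = 216, and then M* = 393 - 0.596·216 = 264.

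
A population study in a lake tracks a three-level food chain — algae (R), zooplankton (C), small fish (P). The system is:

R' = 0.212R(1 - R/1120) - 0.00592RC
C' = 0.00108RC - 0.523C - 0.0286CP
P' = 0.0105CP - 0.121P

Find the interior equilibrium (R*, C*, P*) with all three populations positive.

From dP/dt = 0: 0.0105C* = 0.121, so C* = 11.5.
From dR/dt = 0: 0.212(1 - R*/1120) = 0.00592·11.5, giving R* = 1120·(1 - 0.322) = 760.
From dC/dt = 0: 0.00108·760 - 0.523 = 0.0286P*, so P* = 0.297/0.0286 = 10.4.

R* ≈ 760, C* ≈ 11.5, P* ≈ 10.4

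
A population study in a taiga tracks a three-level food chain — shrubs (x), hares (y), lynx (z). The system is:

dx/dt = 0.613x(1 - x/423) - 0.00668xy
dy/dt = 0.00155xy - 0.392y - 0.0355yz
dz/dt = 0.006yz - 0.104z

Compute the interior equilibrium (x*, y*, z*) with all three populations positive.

From dz/dt = 0: 0.006y* = 0.104, so y* = 17.3.
From dx/dt = 0: 0.613(1 - x*/423) = 0.00668·17.3, giving x* = 423·(1 - 0.189) = 343.
From dy/dt = 0: 0.00155·343 - 0.392 = 0.0355z*, so z* = 0.14/0.0355 = 3.94.

x* ≈ 343, y* ≈ 17.3, z* ≈ 3.94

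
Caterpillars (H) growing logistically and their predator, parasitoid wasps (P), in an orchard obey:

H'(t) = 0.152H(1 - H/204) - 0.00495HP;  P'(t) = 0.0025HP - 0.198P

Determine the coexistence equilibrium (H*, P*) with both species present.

H* ≈ 79.2, P* ≈ 18.8

From dP/dt = 0 with P > 0: 0.0025H* = 0.198, so H* = 79.2.
Substitute into dH/dt = 0: 0.152(1 - 79.2/204) = 0.00495P*.
The bracket is 0.612, giving P* = 0.093/0.00495 = 18.8.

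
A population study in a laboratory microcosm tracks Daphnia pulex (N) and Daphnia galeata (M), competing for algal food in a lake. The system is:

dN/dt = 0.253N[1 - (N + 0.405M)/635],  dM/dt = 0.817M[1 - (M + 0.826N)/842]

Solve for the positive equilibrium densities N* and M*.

Setting both brackets to zero gives the nullclines N + 0.405M = 635 and 0.826N + M = 842.
Substituting M = 842 - 0.826N into the first: N(1 - 0.405·0.826) = 635 - 0.405·842.
So N* = 294/0.665 = 442, and then M* = 842 - 0.826·442 = 477.

N* ≈ 442, M* ≈ 477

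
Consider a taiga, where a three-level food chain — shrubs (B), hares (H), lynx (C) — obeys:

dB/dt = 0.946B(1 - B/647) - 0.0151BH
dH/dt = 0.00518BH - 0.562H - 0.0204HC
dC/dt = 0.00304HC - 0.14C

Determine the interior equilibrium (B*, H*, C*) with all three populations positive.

From dC/dt = 0: 0.00304H* = 0.14, so H* = 46.1.
From dB/dt = 0: 0.946(1 - B*/647) = 0.0151·46.1, giving B* = 647·(1 - 0.735) = 171.
From dH/dt = 0: 0.00518·171 - 0.562 = 0.0204C*, so C* = 0.326/0.0204 = 16.

B* ≈ 171, H* ≈ 46.1, C* ≈ 16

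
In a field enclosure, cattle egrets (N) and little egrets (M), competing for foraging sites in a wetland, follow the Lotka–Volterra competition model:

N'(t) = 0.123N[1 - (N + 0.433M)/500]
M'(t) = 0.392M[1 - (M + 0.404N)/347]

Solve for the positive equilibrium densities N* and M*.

Setting both brackets to zero gives the nullclines N + 0.433M = 500 and 0.404N + M = 347.
Substituting M = 347 - 0.404N into the first: N(1 - 0.433·0.404) = 500 - 0.433·347.
So N* = 350/0.825 = 424, and then M* = 347 - 0.404·424 = 176.

N* ≈ 424, M* ≈ 176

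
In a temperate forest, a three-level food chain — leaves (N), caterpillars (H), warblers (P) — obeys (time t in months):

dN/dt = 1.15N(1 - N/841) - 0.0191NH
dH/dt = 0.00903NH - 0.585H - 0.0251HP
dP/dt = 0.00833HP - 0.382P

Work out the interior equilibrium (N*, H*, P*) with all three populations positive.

N* ≈ 200, H* ≈ 45.9, P* ≈ 48.8

From dP/dt = 0: 0.00833H* = 0.382, so H* = 45.9.
From dN/dt = 0: 1.15(1 - N*/841) = 0.0191·45.9, giving N* = 841·(1 - 0.762) = 200.
From dH/dt = 0: 0.00903·200 - 0.585 = 0.0251P*, so P* = 1.23/0.0251 = 48.8.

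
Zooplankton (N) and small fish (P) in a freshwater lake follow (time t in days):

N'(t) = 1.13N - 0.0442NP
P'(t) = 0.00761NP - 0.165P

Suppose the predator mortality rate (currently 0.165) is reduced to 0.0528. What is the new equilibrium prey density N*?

N* ≈ 6.94

At the interior fixed point, setting dP/dt = 0 with P > 0 fixes N* = (predator death rate)/(NP coefficient) — independent of the other coefficients.
With the change, N* = 0.0528/0.00761 = 6.94; it falls from 21.7.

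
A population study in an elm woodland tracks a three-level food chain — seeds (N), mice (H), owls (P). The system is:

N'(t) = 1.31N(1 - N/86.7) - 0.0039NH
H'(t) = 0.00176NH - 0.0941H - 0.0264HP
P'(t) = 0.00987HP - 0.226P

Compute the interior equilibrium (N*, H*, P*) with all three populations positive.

From dP/dt = 0: 0.00987H* = 0.226, so H* = 22.9.
From dN/dt = 0: 1.31(1 - N*/86.7) = 0.0039·22.9, giving N* = 86.7·(1 - 0.0682) = 80.8.
From dH/dt = 0: 0.00176·80.8 - 0.0941 = 0.0264P*, so P* = 0.0481/0.0264 = 1.82.

N* ≈ 80.8, H* ≈ 22.9, P* ≈ 1.82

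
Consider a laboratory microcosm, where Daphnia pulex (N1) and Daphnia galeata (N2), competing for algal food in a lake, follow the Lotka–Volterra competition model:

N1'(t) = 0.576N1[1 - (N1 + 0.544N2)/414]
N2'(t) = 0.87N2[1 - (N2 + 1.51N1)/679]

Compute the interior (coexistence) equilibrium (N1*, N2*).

N1* ≈ 250, N2* ≈ 302

Setting both brackets to zero gives the nullclines N1 + 0.544N2 = 414 and 1.51N1 + N2 = 679.
Substituting N2 = 679 - 1.51N1 into the first: N1(1 - 0.544·1.51) = 414 - 0.544·679.
So N1* = 44.6/0.179 = 250, and then N2* = 679 - 1.51·250 = 302.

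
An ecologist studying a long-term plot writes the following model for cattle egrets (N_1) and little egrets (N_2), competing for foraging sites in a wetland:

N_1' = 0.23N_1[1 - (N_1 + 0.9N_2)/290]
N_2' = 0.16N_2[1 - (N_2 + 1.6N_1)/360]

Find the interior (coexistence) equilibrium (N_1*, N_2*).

N_1* ≈ 77.3, N_2* ≈ 236

Setting both brackets to zero gives the nullclines N_1 + 0.9N_2 = 290 and 1.6N_1 + N_2 = 360.
Substituting N_2 = 360 - 1.6N_1 into the first: N_1(1 - 0.9·1.6) = 290 - 0.9·360.
So N_1* = -34/-0.44 = 77.3, and then N_2* = 360 - 1.6·77.3 = 236.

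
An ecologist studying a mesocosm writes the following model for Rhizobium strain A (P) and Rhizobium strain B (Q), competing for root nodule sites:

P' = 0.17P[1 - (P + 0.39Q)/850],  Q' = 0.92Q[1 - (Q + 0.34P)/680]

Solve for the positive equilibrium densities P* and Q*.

Setting both brackets to zero gives the nullclines P + 0.39Q = 850 and 0.34P + Q = 680.
Substituting Q = 680 - 0.34P into the first: P(1 - 0.39·0.34) = 850 - 0.39·680.
So P* = 585/0.867 = 674, and then Q* = 680 - 0.34·674 = 451.

P* ≈ 674, Q* ≈ 451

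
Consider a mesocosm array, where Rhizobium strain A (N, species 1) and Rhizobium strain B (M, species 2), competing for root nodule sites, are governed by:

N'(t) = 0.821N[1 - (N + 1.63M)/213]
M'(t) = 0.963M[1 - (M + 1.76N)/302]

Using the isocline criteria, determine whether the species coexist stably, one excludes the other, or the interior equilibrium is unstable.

Compare the nullcline intercepts: K1/α12 = 213/1.63 = 131 < K2 = 302; K2/α21 = 302/1.76 = 172 < K1 = 213.
Since both are reversed, neither can invade when rare; the interior point is a saddle.

unstable coexistence (outcome depends on initial conditions)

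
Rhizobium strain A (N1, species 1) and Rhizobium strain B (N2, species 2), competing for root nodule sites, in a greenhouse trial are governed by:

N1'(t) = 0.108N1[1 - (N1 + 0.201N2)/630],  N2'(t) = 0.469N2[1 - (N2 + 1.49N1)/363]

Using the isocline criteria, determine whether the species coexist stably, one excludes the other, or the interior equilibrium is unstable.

species 1 excludes species 2

Compare the nullcline intercepts: K1/α12 = 630/0.201 = 3130 > K2 = 363; K2/α21 = 363/1.49 = 244 < K1 = 630.
Since the inequalities point opposite ways, species 1 can invade but species 2 cannot.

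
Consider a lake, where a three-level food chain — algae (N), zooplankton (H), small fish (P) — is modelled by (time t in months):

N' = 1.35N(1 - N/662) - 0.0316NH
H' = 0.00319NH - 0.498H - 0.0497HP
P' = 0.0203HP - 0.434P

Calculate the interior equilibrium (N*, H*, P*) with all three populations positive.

N* ≈ 331, H* ≈ 21.4, P* ≈ 11.2

From dP/dt = 0: 0.0203H* = 0.434, so H* = 21.4.
From dN/dt = 0: 1.35(1 - N*/662) = 0.0316·21.4, giving N* = 662·(1 - 0.5) = 331.
From dH/dt = 0: 0.00319·331 - 0.498 = 0.0497P*, so P* = 0.557/0.0497 = 11.2.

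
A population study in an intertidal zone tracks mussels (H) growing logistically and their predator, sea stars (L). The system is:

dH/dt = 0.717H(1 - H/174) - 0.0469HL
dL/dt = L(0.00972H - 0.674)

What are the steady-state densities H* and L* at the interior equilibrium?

From dL/dt = 0 with L > 0: 0.00972H* = 0.674, so H* = 69.3.
Substitute into dH/dt = 0: 0.717(1 - 69.3/174) = 0.0469L*.
The bracket is 0.601, giving L* = 0.431/0.0469 = 9.2.

H* ≈ 69.3, L* ≈ 9.2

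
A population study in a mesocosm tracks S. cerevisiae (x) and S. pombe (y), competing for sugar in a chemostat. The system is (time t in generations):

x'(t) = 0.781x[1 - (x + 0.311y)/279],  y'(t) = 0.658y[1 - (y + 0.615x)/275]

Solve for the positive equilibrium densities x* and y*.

Setting both brackets to zero gives the nullclines x + 0.311y = 279 and 0.615x + y = 275.
Substituting y = 275 - 0.615x into the first: x(1 - 0.311·0.615) = 279 - 0.311·275.
So x* = 193/0.809 = 239, and then y* = 275 - 0.615·239 = 128.

x* ≈ 239, y* ≈ 128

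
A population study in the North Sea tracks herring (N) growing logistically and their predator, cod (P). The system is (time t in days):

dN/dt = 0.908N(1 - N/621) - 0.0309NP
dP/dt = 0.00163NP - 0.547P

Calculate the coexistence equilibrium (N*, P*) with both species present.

N* ≈ 336, P* ≈ 13.5

From dP/dt = 0 with P > 0: 0.00163N* = 0.547, so N* = 336.
Substitute into dN/dt = 0: 0.908(1 - 336/621) = 0.0309P*.
The bracket is 0.46, giving P* = 0.417/0.0309 = 13.5.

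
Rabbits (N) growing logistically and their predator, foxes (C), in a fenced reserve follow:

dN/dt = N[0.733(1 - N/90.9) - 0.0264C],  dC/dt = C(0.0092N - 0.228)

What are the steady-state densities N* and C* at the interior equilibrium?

N* ≈ 24.8, C* ≈ 20.2

From dC/dt = 0 with C > 0: 0.0092N* = 0.228, so N* = 24.8.
Substitute into dN/dt = 0: 0.733(1 - 24.8/90.9) = 0.0264C*.
The bracket is 0.727, giving C* = 0.533/0.0264 = 20.2.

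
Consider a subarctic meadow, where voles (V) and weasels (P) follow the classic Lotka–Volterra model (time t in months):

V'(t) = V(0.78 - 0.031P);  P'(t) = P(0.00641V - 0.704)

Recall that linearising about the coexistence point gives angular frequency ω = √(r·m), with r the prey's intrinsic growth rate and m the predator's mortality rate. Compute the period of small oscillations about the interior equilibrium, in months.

Here r = 0.78 and m = 0.704, so r·m = 0.549.
ω = √0.549 = 0.741 per month, hence T = 2π/ω ≈ 8.48 months.

T ≈ 8.48 months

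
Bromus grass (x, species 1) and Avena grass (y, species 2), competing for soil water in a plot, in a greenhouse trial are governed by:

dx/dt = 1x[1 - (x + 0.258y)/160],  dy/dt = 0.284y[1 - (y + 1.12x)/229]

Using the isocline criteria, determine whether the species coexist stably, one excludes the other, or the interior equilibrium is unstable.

Compare the nullcline intercepts: K1/α12 = 160/0.258 = 620 > K2 = 229; K2/α21 = 229/1.12 = 204 > K1 = 160.
Since both inequalities hold, each species can invade when rare, so the interior equilibrium is stable.

stable coexistence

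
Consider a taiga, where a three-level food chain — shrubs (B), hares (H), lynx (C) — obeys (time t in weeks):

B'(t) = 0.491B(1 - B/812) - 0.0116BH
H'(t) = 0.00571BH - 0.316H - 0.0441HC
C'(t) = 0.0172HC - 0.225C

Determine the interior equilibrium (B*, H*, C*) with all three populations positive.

From dC/dt = 0: 0.0172H* = 0.225, so H* = 13.1.
From dB/dt = 0: 0.491(1 - B*/812) = 0.0116·13.1, giving B* = 812·(1 - 0.309) = 561.
From dH/dt = 0: 0.00571·561 - 0.316 = 0.0441C*, so C* = 2.89/0.0441 = 65.5.

B* ≈ 561, H* ≈ 13.1, C* ≈ 65.5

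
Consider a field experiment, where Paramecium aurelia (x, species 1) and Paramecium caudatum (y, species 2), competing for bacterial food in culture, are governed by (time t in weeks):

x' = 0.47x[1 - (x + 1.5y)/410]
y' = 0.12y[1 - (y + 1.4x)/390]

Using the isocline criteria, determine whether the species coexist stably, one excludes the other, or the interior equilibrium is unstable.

Compare the nullcline intercepts: K1/α12 = 410/1.5 = 273 < K2 = 390; K2/α21 = 390/1.4 = 279 < K1 = 410.
Since both are reversed, neither can invade when rare; the interior point is a saddle.

unstable coexistence (outcome depends on initial conditions)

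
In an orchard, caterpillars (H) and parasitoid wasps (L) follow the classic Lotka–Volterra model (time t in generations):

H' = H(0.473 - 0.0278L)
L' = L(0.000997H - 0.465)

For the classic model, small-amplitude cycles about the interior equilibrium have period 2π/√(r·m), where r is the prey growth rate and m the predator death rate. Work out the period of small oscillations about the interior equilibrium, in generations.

Here r = 0.473 and m = 0.465, so r·m = 0.22.
ω = √0.22 = 0.469 per generation, hence T = 2π/ω ≈ 13.4 generations.

T ≈ 13.4 generations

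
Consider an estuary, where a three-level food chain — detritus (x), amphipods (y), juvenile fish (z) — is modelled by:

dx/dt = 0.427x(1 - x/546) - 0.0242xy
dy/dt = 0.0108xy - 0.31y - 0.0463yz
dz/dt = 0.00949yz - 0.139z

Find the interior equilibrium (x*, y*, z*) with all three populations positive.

x* ≈ 92.8, y* ≈ 14.6, z* ≈ 14.9

From dz/dt = 0: 0.00949y* = 0.139, so y* = 14.6.
From dx/dt = 0: 0.427(1 - x*/546) = 0.0242·14.6, giving x* = 546·(1 - 0.83) = 92.8.
From dy/dt = 0: 0.0108·92.8 - 0.31 = 0.0463z*, so z* = 0.692/0.0463 = 14.9.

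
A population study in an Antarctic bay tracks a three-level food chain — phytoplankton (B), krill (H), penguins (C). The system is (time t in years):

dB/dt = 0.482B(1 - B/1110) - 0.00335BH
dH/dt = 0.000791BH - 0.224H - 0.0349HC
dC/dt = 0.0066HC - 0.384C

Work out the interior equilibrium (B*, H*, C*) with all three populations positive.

B* ≈ 661, H* ≈ 58.2, C* ≈ 8.57

From dC/dt = 0: 0.0066H* = 0.384, so H* = 58.2.
From dB/dt = 0: 0.482(1 - B*/1110) = 0.00335·58.2, giving B* = 1110·(1 - 0.404) = 661.
From dH/dt = 0: 0.000791·661 - 0.224 = 0.0349C*, so C* = 0.299/0.0349 = 8.57.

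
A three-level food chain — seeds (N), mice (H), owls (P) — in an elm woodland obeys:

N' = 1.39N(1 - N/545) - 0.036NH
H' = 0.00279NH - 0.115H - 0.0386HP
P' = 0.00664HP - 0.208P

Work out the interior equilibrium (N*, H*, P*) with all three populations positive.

From dP/dt = 0: 0.00664H* = 0.208, so H* = 31.3.
From dN/dt = 0: 1.39(1 - N*/545) = 0.036·31.3, giving N* = 545·(1 - 0.811) = 103.
From dH/dt = 0: 0.00279·103 - 0.115 = 0.0386P*, so P* = 0.172/0.0386 = 4.45.

N* ≈ 103, H* ≈ 31.3, P* ≈ 4.45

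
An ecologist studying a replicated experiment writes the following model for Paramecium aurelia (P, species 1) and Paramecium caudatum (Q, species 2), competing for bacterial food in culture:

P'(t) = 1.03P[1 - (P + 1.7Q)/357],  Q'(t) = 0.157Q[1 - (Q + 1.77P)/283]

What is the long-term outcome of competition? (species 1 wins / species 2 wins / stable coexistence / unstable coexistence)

unstable coexistence (outcome depends on initial conditions)

Compare the nullcline intercepts: K1/α12 = 357/1.7 = 210 < K2 = 283; K2/α21 = 283/1.77 = 160 < K1 = 357.
Since both are reversed, neither can invade when rare; the interior point is a saddle.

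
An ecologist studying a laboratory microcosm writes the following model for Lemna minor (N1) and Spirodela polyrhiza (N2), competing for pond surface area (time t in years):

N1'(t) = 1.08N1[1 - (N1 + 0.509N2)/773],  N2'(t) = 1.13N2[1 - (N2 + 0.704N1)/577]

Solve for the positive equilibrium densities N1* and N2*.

Setting both brackets to zero gives the nullclines N1 + 0.509N2 = 773 and 0.704N1 + N2 = 577.
Substituting N2 = 577 - 0.704N1 into the first: N1(1 - 0.509·0.704) = 773 - 0.509·577.
So N1* = 479/0.642 = 747, and then N2* = 577 - 0.704·747 = 51.1.

N1* ≈ 747, N2* ≈ 51.1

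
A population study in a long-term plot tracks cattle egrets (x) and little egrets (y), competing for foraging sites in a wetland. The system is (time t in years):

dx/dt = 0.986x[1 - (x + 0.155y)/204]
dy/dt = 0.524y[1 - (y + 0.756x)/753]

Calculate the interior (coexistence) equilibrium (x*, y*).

x* ≈ 98.9, y* ≈ 678

Setting both brackets to zero gives the nullclines x + 0.155y = 204 and 0.756x + y = 753.
Substituting y = 753 - 0.756x into the first: x(1 - 0.155·0.756) = 204 - 0.155·753.
So x* = 87.3/0.883 = 98.9, and then y* = 753 - 0.756·98.9 = 678.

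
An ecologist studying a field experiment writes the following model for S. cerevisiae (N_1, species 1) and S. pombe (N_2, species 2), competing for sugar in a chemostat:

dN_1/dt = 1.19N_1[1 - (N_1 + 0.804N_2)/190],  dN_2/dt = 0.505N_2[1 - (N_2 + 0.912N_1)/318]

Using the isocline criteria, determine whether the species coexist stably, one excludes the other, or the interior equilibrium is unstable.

species 2 excludes species 1

Compare the nullcline intercepts: K1/α12 = 190/0.804 = 236 < K2 = 318; K2/α21 = 318/0.912 = 349 > K1 = 190.
Since the inequalities point opposite ways, species 2 can invade but species 1 cannot.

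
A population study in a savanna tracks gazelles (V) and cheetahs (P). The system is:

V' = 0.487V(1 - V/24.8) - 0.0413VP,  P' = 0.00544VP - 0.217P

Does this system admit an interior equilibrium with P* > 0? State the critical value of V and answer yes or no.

Threshold V = 39.9; K < 39.9, so no, the predator goes extinct.

The predator equation gives dP/dt > 0 only when V > 0.217/0.00544 = 39.9.
Without the predator, V → K = 24.8. Since 24.8 < 39.9, the predator cannot invade.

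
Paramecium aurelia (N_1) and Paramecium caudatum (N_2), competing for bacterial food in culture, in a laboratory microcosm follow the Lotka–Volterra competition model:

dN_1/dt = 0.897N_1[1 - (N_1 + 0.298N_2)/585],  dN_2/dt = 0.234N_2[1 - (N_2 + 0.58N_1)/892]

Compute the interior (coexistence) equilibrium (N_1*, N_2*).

Setting both brackets to zero gives the nullclines N_1 + 0.298N_2 = 585 and 0.58N_1 + N_2 = 892.
Substituting N_2 = 892 - 0.58N_1 into the first: N_1(1 - 0.298·0.58) = 585 - 0.298·892.
So N_1* = 319/0.827 = 386, and then N_2* = 892 - 0.58·386 = 668.

N_1* ≈ 386, N_2* ≈ 668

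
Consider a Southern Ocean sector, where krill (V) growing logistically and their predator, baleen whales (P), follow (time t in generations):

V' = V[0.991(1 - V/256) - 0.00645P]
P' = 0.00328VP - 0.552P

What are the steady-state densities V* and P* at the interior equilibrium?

V* ≈ 168, P* ≈ 52.6

From dP/dt = 0 with P > 0: 0.00328V* = 0.552, so V* = 168.
Substitute into dV/dt = 0: 0.991(1 - 168/256) = 0.00645P*.
The bracket is 0.343, giving P* = 0.34/0.00645 = 52.6.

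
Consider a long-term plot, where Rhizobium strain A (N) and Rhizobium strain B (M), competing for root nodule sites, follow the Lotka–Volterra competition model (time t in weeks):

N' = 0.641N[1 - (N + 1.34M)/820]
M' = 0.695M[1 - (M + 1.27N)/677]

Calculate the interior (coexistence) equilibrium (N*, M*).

N* ≈ 124, M* ≈ 519

Setting both brackets to zero gives the nullclines N + 1.34M = 820 and 1.27N + M = 677.
Substituting M = 677 - 1.27N into the first: N(1 - 1.34·1.27) = 820 - 1.34·677.
So N* = -87.2/-0.702 = 124, and then M* = 677 - 1.27·124 = 519.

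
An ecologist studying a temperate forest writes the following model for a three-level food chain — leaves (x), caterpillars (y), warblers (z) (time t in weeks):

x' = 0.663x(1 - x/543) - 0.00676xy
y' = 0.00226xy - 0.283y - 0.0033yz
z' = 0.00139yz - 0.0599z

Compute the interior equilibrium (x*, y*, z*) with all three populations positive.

From dz/dt = 0: 0.00139y* = 0.0599, so y* = 43.1.
From dx/dt = 0: 0.663(1 - x*/543) = 0.00676·43.1, giving x* = 543·(1 - 0.439) = 304.
From dy/dt = 0: 0.00226·304 - 0.283 = 0.0033z*, so z* = 0.405/0.0033 = 123.

x* ≈ 304, y* ≈ 43.1, z* ≈ 123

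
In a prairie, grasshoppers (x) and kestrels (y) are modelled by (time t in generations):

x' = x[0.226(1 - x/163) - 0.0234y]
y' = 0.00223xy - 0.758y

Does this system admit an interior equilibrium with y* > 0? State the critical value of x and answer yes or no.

The predator equation gives dy/dt > 0 only when x > 0.758/0.00223 = 340.
Without the predator, x → K = 163. Since 163 < 340, the predator cannot invade.

Threshold x = 340; K < 340, so no, the predator goes extinct.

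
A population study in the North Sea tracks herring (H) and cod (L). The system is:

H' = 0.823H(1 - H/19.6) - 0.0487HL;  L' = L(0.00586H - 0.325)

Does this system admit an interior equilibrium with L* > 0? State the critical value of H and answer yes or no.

Threshold H = 55.5; K < 55.5, so no, the predator goes extinct.

The predator equation gives dL/dt > 0 only when H > 0.325/0.00586 = 55.5.
Without the predator, H → K = 19.6. Since 19.6 < 55.5, the predator cannot invade.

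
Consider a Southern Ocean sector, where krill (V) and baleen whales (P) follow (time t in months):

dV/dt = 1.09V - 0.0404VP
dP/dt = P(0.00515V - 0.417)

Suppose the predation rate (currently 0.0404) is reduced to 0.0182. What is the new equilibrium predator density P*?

P* ≈ 59.9

At the interior fixed point, setting dV/dt = 0 with V > 0 fixes P* = (prey growth rate)/(VP coefficient) — independent of the other coefficients.
With the change, P* = 1.09/0.0182 = 59.9; it rises from 27.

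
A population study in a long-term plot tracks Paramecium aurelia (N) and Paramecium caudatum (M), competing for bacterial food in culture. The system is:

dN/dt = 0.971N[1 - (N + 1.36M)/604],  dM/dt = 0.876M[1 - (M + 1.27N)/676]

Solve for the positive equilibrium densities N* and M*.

Setting both brackets to zero gives the nullclines N + 1.36M = 604 and 1.27N + M = 676.
Substituting M = 676 - 1.27N into the first: N(1 - 1.36·1.27) = 604 - 1.36·676.
So N* = -315/-0.727 = 434, and then M* = 676 - 1.27·434 = 125.

N* ≈ 434, M* ≈ 125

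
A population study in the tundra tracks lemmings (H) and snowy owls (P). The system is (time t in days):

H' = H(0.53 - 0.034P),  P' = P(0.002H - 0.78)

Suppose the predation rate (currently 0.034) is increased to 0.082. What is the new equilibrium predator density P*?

At the interior fixed point, setting dH/dt = 0 with H > 0 fixes P* = (prey growth rate)/(HP coefficient) — independent of the other coefficients.
With the change, P* = 0.53/0.082 = 6.46; it falls from 15.6.

P* ≈ 6.46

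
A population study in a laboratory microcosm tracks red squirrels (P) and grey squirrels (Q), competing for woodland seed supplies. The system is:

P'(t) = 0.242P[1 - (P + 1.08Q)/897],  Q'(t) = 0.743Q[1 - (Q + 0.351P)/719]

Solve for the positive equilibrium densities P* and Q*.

Setting both brackets to zero gives the nullclines P + 1.08Q = 897 and 0.351P + Q = 719.
Substituting Q = 719 - 0.351P into the first: P(1 - 1.08·0.351) = 897 - 1.08·719.
So P* = 120/0.621 = 194, and then Q* = 719 - 0.351·194 = 651.

P* ≈ 194, Q* ≈ 651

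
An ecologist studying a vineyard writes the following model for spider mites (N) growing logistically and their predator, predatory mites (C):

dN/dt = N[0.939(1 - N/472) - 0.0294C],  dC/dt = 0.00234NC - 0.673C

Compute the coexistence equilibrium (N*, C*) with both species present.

N* ≈ 288, C* ≈ 12.5

From dC/dt = 0 with C > 0: 0.00234N* = 0.673, so N* = 288.
Substitute into dN/dt = 0: 0.939(1 - 288/472) = 0.0294C*.
The bracket is 0.391, giving C* = 0.367/0.0294 = 12.5.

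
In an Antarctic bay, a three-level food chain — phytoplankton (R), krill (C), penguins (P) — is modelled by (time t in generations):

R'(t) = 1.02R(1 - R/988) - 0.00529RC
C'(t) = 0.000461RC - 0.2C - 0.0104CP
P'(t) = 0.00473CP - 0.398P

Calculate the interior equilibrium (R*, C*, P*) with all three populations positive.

R* ≈ 557, C* ≈ 84.1, P* ≈ 5.45

From dP/dt = 0: 0.00473C* = 0.398, so C* = 84.1.
From dR/dt = 0: 1.02(1 - R*/988) = 0.00529·84.1, giving R* = 988·(1 - 0.436) = 557.
From dC/dt = 0: 0.000461·557 - 0.2 = 0.0104P*, so P* = 0.0567/0.0104 = 5.45.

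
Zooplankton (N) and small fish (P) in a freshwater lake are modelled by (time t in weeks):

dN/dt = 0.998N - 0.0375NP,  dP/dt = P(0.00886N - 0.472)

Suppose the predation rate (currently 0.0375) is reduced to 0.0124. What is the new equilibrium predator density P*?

P* ≈ 80.5

At the interior fixed point, setting dN/dt = 0 with N > 0 fixes P* = (prey growth rate)/(NP coefficient) — independent of the other coefficients.
With the change, P* = 0.998/0.0124 = 80.5; it rises from 26.6.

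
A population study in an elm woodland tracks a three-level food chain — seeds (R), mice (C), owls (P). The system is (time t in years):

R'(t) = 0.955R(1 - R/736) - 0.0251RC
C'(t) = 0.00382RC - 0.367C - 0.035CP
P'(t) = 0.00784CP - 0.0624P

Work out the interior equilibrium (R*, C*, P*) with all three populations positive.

From dP/dt = 0: 0.00784C* = 0.0624, so C* = 7.96.
From dR/dt = 0: 0.955(1 - R*/736) = 0.0251·7.96, giving R* = 736·(1 - 0.209) = 582.
From dC/dt = 0: 0.00382·582 - 0.367 = 0.035P*, so P* = 1.86/0.035 = 53.

R* ≈ 582, C* ≈ 7.96, P* ≈ 53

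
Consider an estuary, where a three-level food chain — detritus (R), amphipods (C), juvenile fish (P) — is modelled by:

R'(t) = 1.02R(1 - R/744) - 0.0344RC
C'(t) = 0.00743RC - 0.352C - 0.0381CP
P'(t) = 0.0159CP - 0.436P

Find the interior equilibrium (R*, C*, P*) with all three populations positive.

R* ≈ 55.9, C* ≈ 27.4, P* ≈ 1.67

From dP/dt = 0: 0.0159C* = 0.436, so C* = 27.4.
From dR/dt = 0: 1.02(1 - R*/744) = 0.0344·27.4, giving R* = 744·(1 - 0.925) = 55.9.
From dC/dt = 0: 0.00743·55.9 - 0.352 = 0.0381P*, so P* = 0.0637/0.0381 = 1.67.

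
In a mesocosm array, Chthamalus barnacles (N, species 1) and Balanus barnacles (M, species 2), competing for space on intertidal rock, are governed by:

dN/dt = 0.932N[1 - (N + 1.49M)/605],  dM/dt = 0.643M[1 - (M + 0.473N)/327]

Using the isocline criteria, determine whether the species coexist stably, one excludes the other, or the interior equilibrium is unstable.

Compare the nullcline intercepts: K1/α12 = 605/1.49 = 406 > K2 = 327; K2/α21 = 327/0.473 = 691 > K1 = 605.
Since both inequalities hold, each species can invade when rare, so the interior equilibrium is stable.

stable coexistence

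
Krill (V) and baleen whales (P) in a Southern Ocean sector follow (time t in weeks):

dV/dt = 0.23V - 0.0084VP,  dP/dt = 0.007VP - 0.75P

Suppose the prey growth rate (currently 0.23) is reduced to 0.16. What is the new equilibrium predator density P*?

At the interior fixed point, setting dV/dt = 0 with V > 0 fixes P* = (prey growth rate)/(VP coefficient) — independent of the other coefficients.
With the change, P* = 0.16/0.0084 = 19; it falls from 27.4.

P* ≈ 19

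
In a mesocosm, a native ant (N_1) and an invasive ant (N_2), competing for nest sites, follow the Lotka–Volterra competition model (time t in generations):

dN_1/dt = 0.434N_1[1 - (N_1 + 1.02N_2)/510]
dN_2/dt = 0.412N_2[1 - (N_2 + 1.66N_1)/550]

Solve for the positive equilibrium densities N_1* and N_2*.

N_1* ≈ 73.6, N_2* ≈ 428

Setting both brackets to zero gives the nullclines N_1 + 1.02N_2 = 510 and 1.66N_1 + N_2 = 550.
Substituting N_2 = 550 - 1.66N_1 into the first: N_1(1 - 1.02·1.66) = 510 - 1.02·550.
So N_1* = -51/-0.693 = 73.6, and then N_2* = 550 - 1.66·73.6 = 428.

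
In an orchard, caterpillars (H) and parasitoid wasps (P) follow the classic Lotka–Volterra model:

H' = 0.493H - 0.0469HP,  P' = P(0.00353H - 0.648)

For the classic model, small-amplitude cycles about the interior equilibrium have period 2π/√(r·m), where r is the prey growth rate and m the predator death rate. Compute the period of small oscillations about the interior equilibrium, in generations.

Here r = 0.493 and m = 0.648, so r·m = 0.319.
ω = √0.319 = 0.565 per generation, hence T = 2π/ω ≈ 11.1 generations.

T ≈ 11.1 generations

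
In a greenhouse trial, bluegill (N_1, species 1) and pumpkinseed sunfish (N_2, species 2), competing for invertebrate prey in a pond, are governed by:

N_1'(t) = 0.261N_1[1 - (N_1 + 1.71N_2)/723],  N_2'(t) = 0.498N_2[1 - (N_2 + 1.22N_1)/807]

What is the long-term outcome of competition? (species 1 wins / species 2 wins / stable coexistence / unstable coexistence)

unstable coexistence (outcome depends on initial conditions)

Compare the nullcline intercepts: K1/α12 = 723/1.71 = 423 < K2 = 807; K2/α21 = 807/1.22 = 661 < K1 = 723.
Since both are reversed, neither can invade when rare; the interior point is a saddle.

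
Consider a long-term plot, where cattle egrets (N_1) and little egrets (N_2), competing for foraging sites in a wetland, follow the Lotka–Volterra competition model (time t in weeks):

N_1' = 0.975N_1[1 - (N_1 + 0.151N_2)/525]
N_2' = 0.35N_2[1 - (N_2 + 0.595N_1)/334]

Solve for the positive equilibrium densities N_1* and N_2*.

Setting both brackets to zero gives the nullclines N_1 + 0.151N_2 = 525 and 0.595N_1 + N_2 = 334.
Substituting N_2 = 334 - 0.595N_1 into the first: N_1(1 - 0.151·0.595) = 525 - 0.151·334.
So N_1* = 475/0.91 = 521, and then N_2* = 334 - 0.595·521 = 23.8.

N_1* ≈ 521, N_2* ≈ 23.8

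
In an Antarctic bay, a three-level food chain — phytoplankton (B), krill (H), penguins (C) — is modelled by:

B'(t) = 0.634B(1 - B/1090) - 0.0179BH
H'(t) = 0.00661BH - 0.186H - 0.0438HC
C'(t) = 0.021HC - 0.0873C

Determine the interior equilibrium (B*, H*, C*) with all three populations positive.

From dC/dt = 0: 0.021H* = 0.0873, so H* = 4.16.
From dB/dt = 0: 0.634(1 - B*/1090) = 0.0179·4.16, giving B* = 1090·(1 - 0.117) = 962.
From dH/dt = 0: 0.00661·962 - 0.186 = 0.0438C*, so C* = 6.17/0.0438 = 141.

B* ≈ 962, H* ≈ 4.16, C* ≈ 141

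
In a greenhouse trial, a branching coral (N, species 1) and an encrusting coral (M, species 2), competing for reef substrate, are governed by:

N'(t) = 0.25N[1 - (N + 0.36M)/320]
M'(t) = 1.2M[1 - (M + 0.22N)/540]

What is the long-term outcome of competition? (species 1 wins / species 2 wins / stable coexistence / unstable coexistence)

Compare the nullcline intercepts: K1/α12 = 320/0.36 = 889 > K2 = 540; K2/α21 = 540/0.22 = 2450 > K1 = 320.
Since both inequalities hold, each species can invade when rare, so the interior equilibrium is stable.

stable coexistence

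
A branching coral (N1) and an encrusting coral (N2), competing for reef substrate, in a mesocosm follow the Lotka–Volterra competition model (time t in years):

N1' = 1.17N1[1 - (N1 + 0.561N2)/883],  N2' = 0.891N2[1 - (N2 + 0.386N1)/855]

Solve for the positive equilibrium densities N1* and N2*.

N1* ≈ 515, N2* ≈ 656

Setting both brackets to zero gives the nullclines N1 + 0.561N2 = 883 and 0.386N1 + N2 = 855.
Substituting N2 = 855 - 0.386N1 into the first: N1(1 - 0.561·0.386) = 883 - 0.561·855.
So N1* = 403/0.783 = 515, and then N2* = 855 - 0.386·515 = 656.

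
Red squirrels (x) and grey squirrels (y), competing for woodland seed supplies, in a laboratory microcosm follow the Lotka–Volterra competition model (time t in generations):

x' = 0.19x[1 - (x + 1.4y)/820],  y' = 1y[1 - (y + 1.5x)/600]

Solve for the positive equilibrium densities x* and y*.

x* ≈ 18.2, y* ≈ 573

Setting both brackets to zero gives the nullclines x + 1.4y = 820 and 1.5x + y = 600.
Substituting y = 600 - 1.5x into the first: x(1 - 1.4·1.5) = 820 - 1.4·600.
So x* = -20/-1.1 = 18.2, and then y* = 600 - 1.5·18.2 = 573.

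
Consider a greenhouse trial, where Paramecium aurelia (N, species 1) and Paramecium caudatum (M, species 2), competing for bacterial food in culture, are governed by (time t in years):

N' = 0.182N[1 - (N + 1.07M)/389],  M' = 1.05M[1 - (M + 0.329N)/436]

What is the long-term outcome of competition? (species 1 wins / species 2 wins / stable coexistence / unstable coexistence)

species 2 excludes species 1

Compare the nullcline intercepts: K1/α12 = 389/1.07 = 364 < K2 = 436; K2/α21 = 436/0.329 = 1330 > K1 = 389.
Since the inequalities point opposite ways, species 2 can invade but species 1 cannot.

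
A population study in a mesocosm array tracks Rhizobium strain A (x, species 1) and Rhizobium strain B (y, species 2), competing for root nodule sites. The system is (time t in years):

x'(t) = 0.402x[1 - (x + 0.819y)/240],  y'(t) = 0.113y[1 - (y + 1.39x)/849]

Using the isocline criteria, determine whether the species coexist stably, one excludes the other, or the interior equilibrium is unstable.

species 2 excludes species 1

Compare the nullcline intercepts: K1/α12 = 240/0.819 = 293 < K2 = 849; K2/α21 = 849/1.39 = 611 > K1 = 240.
Since the inequalities point opposite ways, species 2 can invade but species 1 cannot.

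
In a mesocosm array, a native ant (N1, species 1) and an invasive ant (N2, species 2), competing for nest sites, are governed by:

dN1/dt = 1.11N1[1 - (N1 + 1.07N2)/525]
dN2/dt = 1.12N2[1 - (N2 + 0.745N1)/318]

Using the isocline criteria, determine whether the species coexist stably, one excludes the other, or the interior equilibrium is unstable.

Compare the nullcline intercepts: K1/α12 = 525/1.07 = 491 > K2 = 318; K2/α21 = 318/0.745 = 427 < K1 = 525.
Since the inequalities point opposite ways, species 1 can invade but species 2 cannot.

species 1 excludes species 2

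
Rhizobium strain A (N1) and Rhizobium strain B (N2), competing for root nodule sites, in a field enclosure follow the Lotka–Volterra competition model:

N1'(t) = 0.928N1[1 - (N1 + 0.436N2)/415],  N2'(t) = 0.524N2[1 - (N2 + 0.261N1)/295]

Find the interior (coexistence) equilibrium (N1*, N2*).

N1* ≈ 323, N2* ≈ 211

Setting both brackets to zero gives the nullclines N1 + 0.436N2 = 415 and 0.261N1 + N2 = 295.
Substituting N2 = 295 - 0.261N1 into the first: N1(1 - 0.436·0.261) = 415 - 0.436·295.
So N1* = 286/0.886 = 323, and then N2* = 295 - 0.261·323 = 211.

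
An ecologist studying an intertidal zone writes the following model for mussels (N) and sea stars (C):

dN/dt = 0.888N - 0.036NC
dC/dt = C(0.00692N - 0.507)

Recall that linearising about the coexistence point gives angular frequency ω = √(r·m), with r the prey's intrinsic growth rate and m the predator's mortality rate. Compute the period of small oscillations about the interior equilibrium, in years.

T ≈ 9.36 years

Here r = 0.888 and m = 0.507, so r·m = 0.45.
ω = √0.45 = 0.671 per year, hence T = 2π/ω ≈ 9.36 years.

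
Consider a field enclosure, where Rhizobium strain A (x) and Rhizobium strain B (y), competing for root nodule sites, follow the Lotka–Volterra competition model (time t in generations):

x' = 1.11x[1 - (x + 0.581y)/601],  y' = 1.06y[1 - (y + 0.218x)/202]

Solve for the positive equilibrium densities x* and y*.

x* ≈ 554, y* ≈ 81.3

Setting both brackets to zero gives the nullclines x + 0.581y = 601 and 0.218x + y = 202.
Substituting y = 202 - 0.218x into the first: x(1 - 0.581·0.218) = 601 - 0.581·202.
So x* = 484/0.873 = 554, and then y* = 202 - 0.218·554 = 81.3.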